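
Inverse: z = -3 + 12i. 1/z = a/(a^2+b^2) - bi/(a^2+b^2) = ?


|z|^2 = 9+144 = 153
1/z = (-3 - 12i)/153

1/z = -0.0196 - 0.0784i


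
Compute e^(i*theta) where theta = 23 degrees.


cos(23°) = 0.9205
sin(23°) = 0.3907

e^(i*23°) = 0.9205 + 0.3907i


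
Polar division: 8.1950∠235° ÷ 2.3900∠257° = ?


r = 8.1950 / 2.3900 = 3.4289
theta = 235° - 257° = -22° = 338° (mod 360)

3.4289 cis(338°)


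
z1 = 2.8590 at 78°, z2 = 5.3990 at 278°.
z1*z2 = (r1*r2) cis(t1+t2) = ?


r = 2.8590 * 5.3990 = 15.4357
theta = 78° + 278° = 356° = 356° (mod 360)

15.4357 cis(356°)


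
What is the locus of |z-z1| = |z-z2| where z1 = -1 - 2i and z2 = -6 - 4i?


Equal distances means the locus is the perpendicular bisector of z1 and z2.
Midpoint = ((-1+(-6))/2, (-2+(-4))/2) = (-3.5000, -3.0000)

Perpendicular bisector through (-3.5000, -3.0000)


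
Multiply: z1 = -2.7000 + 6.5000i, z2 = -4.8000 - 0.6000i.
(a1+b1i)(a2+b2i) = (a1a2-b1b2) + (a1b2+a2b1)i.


Real = -2.7*(-4.8) - 6.5*(-0.6) = 12.96 - (-3.9) = 16.86
Imag = -2.7*(-0.6) - (4.8)*6.5 = 1.62 - (31.2) = -29.58

16.8600 - 29.5800i


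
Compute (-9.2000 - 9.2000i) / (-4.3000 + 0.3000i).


Conjugate of z2 = -4.3000 - 0.3000i
Numerator: (-9.2000 - 9.2000i)(-4.3000 - 0.3000i) = 36.8000 + 42.3200i
Denominator: (-4.3)^2 + 0.3^2 = 18.58
Result = (36.8000 + 42.3200i)/18.58

1.9806 + 2.2777i


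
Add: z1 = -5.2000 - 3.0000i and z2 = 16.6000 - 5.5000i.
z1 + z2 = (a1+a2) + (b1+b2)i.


Real: -5.2 + 16.6 = 11.4
Imag: -3 - 5.5 = -8.5

11.4000 - 8.5000i


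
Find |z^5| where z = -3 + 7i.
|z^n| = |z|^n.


|z| = sqrt(9+49) = sqrt(58) = 7.6158
|z^5| = |z|^5 = (sqrt(58))^5 = 58^2 * sqrt(58) = 3364*sqrt(58)

|z^5| = 3364*sqrt(58) ≈ 25619.4607


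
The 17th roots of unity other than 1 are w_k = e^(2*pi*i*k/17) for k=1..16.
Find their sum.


With w = e^(2*pi*i/17), all 17 of the 17th roots of unity w^0 = 1, w, ..., w^(16) sum to 0: 1 + w + ... + w^(16) = (1 - w^17)/(1 - w) = 0 since w^17 = 1, w ≠ 1.
Removing the root 1: w + w^2 + ... + w^(16) = 0 - 1 = -1

Sum = -1


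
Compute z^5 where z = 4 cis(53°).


r^5 = 4^5 = 1024
n*theta = 5*53° = 265° = 265° (mod 360)
a = 1024*cos(265°) = -89.2475
b = 1024*sin(265°) = -1020.1034

1024 cis(265°) = -89.2475 - 1020.1034i


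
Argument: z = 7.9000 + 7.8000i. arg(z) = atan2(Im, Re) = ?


Re = 7.9, Im = 7.8
arg = atan2(7.8, 7.9) = 44.6351 degrees

arg(z) = 44.6351 degrees


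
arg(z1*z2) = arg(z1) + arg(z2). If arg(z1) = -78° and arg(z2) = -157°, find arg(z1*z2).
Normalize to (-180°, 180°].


arg(z1*z2) = -78° - 157° = -235°
Normalized to (-180°, 180°]: 125°

125°


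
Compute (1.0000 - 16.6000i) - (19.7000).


Real: 1 - 19.7 = -18.7
Imag: -16.6 - 0 = -16.6

-18.7000 - 16.6000i


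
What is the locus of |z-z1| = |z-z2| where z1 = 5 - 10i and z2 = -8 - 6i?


Equal distances means the locus is the perpendicular bisector of z1 and z2.
Midpoint = ((5+(-8))/2, (-10+(-6))/2) = (-1.5000, -8.0000)

Perpendicular bisector through (-1.5000, -8.0000)


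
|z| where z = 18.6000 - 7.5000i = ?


|z| = sqrt(18.6^2 + (-7.5)^2) = sqrt(345.96 + 56.25) = sqrt(402.21) = 20.0552

|z| = 20.0552


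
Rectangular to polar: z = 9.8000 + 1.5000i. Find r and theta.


r = sqrt(96.04+2.25) = sqrt(98.29) = 9.9141
theta = atan2(1.5, 9.8) = 8.7022 degrees

r = 9.9141, theta = 8.7022 degrees


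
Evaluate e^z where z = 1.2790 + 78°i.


e^1.2790 = 3.5930
cos(78°) = 0.2079
sin(78°) = 0.97815
Real = 3.5930*0.2079 = 0.7470
Imag = 3.5930*0.97815 = 3.5145

0.7470 + 3.5145i


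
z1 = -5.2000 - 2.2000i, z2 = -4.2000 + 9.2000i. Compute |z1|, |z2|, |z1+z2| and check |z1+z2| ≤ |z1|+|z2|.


|z1| = sqrt((-5.2)^2 + (-2.2)^2) = sqrt(31.88) = 5.6462
|z2| = sqrt((-4.2)^2 + 9.2^2) = sqrt(102.28) = 10.1134
z1+z2 = -9.4000 + 7.0000i
|z1+z2| = sqrt(137.36) = 11.7201
|z1|+|z2| = 5.6462 + 10.1134 = 15.7596

|z1+z2| = 11.7201 ≤ |z1|+|z2| = 15.7596 (verified)


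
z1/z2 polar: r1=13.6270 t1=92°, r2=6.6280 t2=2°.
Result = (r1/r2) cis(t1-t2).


r = 13.6270 / 6.6280 = 2.0560
theta = 92° - 2° = 90° = 90° (mod 360)

2.0560 cis(90°)


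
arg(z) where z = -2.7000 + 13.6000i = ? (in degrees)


Re = -2.7, Im = 13.6
arg = atan2(13.6, -2.7) = 101.2289 degrees

arg(z) = 101.2289 degrees


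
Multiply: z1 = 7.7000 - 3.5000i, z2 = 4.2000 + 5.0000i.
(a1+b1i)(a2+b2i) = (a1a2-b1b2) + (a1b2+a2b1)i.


Real = 7.7*4.2 - (-3.5)*5 = 32.34 - (-17.5) = 49.84
Imag = 7.7*5 + 4.2*(-3.5) = 38.5 - (14.7) = 23.8

49.8400 + 23.8000i


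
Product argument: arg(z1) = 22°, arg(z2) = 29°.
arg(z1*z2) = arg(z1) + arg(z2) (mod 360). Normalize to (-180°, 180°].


arg(z1*z2) = 22° + 29° = 51°
Normalized to (-180°, 180°]: 51°

51°


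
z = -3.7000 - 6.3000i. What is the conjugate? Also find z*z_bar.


z_bar = -3.7000 + 6.3000i
z*z_bar = (-3.7)^2 + (-6.3)^2 = 13.69 + 39.69 = 53.38

z_bar = -3.7000 + 6.3000i, z*z_bar = 53.38


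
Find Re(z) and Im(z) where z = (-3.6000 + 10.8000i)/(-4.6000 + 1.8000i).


Multiply by conjugate: (-3.6000 + 10.8000i)(-4.6000 - 1.8000i) / ((-4.6)^2 + 1.8^2)
Numerator real = -3.6*(-4.6) + 10.8*1.8 = 36
Numerator imag = 10.8*(-4.6) - (-3.6)*1.8 = -43.2
Denominator = 24.4
Re(z) = 36/24.4 = 1.4754
Im(z) = -43.2/24.4 = -1.7705

Re(z) = 1.4754, Im(z) = -1.7705


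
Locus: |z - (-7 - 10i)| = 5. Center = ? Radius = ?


|z - z0| = r is a circle with center z0 and radius r.
Center = (-7, -10), radius = 5

Circle with center (-7, -10) and radius 5


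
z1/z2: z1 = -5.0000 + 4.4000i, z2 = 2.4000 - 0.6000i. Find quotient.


Conjugate of z2 = 2.4000 + 0.6000i
Numerator: (-5.0000 + 4.4000i)(2.4000 + 0.6000i) = -14.6400 + 7.5600i
Denominator: 2.4^2 + (-0.6)^2 = 6.12
Result = (-14.6400 + 7.5600i)/6.12

-2.3922 + 1.2353i


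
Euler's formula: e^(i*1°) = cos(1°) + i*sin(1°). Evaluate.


cos(1°) = 0.9998
sin(1°) = 0.0175

e^(i*1°) = 0.9998 + 0.0175i


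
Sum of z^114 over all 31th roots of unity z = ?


The roots are w_k = w^k with w = e^(2*pi*i/31), and (w^k)^114 = (w^114)^k.
So S = 1 + u + u^2 + ... + u^(30) with u = w^114.
114 = 3*31 + 21, so 114 is not a multiple of 31: u = (w^31)^3 * w^21 = w^21 ≠ 1 (w is a primitive 31th root), while u^31 = (w^31)^114 = 1.
Geometric series: S = (1 - u^31)/(1 - u) = (1 - 1)/(1 - u) = 0

S = 0


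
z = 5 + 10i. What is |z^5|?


|z| = sqrt(25+100) = sqrt(125) = 11.1803
|z^5| = |z|^5 = (sqrt(125))^5 = 125^2 * sqrt(125) = 15625*sqrt(125)

|z^5| = 15625*sqrt(125) ≈ 174692.8107


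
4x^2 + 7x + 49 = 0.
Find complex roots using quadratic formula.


disc = 7^2 - 4*4*49 = 49 - 784 = -735
sqrt(|disc|) = sqrt(735) = 27.1109
Real part = -7/(2*4) = -0.8750
Imag part = 27.1109/(2*4) = 3.3889

-0.8750 ± 3.3889i


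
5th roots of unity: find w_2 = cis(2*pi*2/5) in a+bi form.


Angle = 360*2/5 = 144°
a = cos(144°) = -0.8090
b = sin(144°) = 0.5878

-0.8090 + 0.5878i


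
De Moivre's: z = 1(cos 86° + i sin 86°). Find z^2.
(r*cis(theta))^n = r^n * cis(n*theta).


r^2 = 1^2 = 1
n*theta = 2*86° = 172° = 172° (mod 360)
a = 1*cos(172°) = -0.9903
b = 1*sin(172°) = 0.1392

1 cis(172°) = -0.9903 + 0.1392i


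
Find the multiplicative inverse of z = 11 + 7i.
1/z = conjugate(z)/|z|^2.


|z|^2 = 121+49 = 170
1/z = (11 - 7i)/170

1/z = 0.0647 - 0.0412i


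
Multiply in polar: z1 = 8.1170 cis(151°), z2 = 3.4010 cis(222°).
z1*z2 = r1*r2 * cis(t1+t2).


r = 8.1170 * 3.4010 = 27.6059
theta = 151° + 222° = 373° = 13° (mod 360)

27.6059 cis(13°)


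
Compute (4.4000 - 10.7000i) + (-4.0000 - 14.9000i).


Real: 4.4 - 4 = 0.4
Imag: -10.7 - 14.9 = -25.6

0.4000 - 25.6000i


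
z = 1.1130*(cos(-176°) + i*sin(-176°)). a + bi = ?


a = 1.1130*cos(-176°) = 1.1130*(-0.9976) = -1.1103
b = 1.1130*sin(-176°) = 1.1130*(-0.06976) = -0.0776

-1.1103 - 0.0776i


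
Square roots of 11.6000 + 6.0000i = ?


|z| = sqrt(134.56+36) = 13.0599
sqrt((|z|+a)/2) = sqrt((13.0599+11.6)/2) = sqrt(12.3299) = 3.5114
sqrt((|z|-a)/2) = sqrt((13.0599-11.6)/2) = sqrt(0.7299) = 0.8544

±(3.5114 + 0.8544i) i.e. 3.5114 + 0.8544i and -3.5114 - 0.8544i


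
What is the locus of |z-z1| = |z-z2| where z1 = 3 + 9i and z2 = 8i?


Equal distances means the locus is the perpendicular bisector of z1 and z2.
Midpoint = ((3+0)/2, (9+8)/2) = (1.5000, 8.5000)

Perpendicular bisector through (1.5000, 8.5000)


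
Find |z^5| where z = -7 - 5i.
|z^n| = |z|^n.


|z| = sqrt(49+25) = sqrt(74) = 8.6023
|z^5| = |z|^5 = (sqrt(74))^5 = 74^2 * sqrt(74) = 5476*sqrt(74)

|z^5| = 5476*sqrt(74) ≈ 47106.3332


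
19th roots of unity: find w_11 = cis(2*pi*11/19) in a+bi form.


Angle = 360*11/19 = 208.4211°
a = cos(208.4211°) = -0.8795
b = sin(208.4211°) = -0.4759

-0.8795 - 0.4759i


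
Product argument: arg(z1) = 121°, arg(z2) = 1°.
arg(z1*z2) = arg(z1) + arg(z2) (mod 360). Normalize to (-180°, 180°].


arg(z1*z2) = 121° + 1° = 122°
Normalized to (-180°, 180°]: 122°

122°


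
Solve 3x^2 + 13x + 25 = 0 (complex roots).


disc = 13^2 - 4*3*25 = 169 - 300 = -131
sqrt(|disc|) = sqrt(131) = 11.4455
Real part = -13/(2*3) = -2.1667
Imag part = 11.4455/(2*3) = 1.9076

-2.1667 ± 1.9076i


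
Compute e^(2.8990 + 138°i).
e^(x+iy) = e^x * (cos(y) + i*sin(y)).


e^2.8990 = 18.1560
cos(138°) = -0.743145
sin(138°) = 0.66913
Real = 18.1560*(-0.743145) = -13.4925
Imag = 18.1560*0.66913 = 12.1487

-13.4925 + 12.1487i


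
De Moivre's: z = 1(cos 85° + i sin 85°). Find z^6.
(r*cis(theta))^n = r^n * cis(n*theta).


r^6 = 1^6 = 1
n*theta = 6*85° = 510° = 150° (mod 360)
a = 1*cos(150°) = -0.8660
b = 1*sin(150°) = 0.5000

1 cis(150°) = -0.8660 + 0.5000i


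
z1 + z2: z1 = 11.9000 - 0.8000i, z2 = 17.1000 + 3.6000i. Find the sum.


Real: 11.9 + 17.1 = 29
Imag: -0.8 + 3.6 = 2.8

29.0000 + 2.8000i


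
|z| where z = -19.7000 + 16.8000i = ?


|z| = sqrt((-19.7)^2 + 16.8^2) = sqrt(388.09 + 282.24) = sqrt(670.33) = 25.8907

|z| = 25.8907


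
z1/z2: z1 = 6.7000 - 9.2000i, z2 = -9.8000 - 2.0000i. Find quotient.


Conjugate of z2 = -9.8000 + 2.0000i
Numerator: (6.7000 - 9.2000i)(-9.8000 + 2.0000i) = -47.2600 + 103.5600i
Denominator: (-9.8)^2 + (-2)^2 = 100.04
Result = (-47.2600 + 103.5600i)/100.04

-0.4724 + 1.0352i


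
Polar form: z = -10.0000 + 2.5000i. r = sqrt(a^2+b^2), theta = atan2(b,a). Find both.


r = sqrt(100+6.25) = sqrt(106.25) = 10.3078
theta = atan2(2.5, -10) = 165.9638 degrees

r = 10.3078, theta = 165.9638 degrees


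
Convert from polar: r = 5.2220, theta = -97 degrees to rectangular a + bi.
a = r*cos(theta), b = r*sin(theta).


a = 5.2220*cos(-97°) = 5.2220*(-0.12187) = -0.6364
b = 5.2220*sin(-97°) = 5.2220*(-0.99255) = -5.1831

-0.6364 - 5.1831i


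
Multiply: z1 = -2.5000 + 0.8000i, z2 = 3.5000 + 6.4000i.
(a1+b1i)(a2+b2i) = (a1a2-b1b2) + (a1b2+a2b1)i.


Real = -2.5*3.5 - 0.8*6.4 = -8.75 - 5.12 = -13.87
Imag = -2.5*6.4 + 3.5*0.8 = -16 + 2.8 = -13.2

-13.8700 - 13.2000i


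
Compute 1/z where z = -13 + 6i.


|z|^2 = 169+36 = 205
1/z = (-13 - 6i)/205

1/z = -0.0634 - 0.0293i


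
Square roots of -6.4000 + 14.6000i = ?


|z| = sqrt(40.96+213.16) = 15.9411
sqrt((|z|+a)/2) = sqrt((15.9411+(-6.4))/2) = sqrt(4.7706) = 2.1842
sqrt((|z|-a)/2) = sqrt((15.9411-(-6.4))/2) = sqrt(11.1706) = 3.3422

±(2.1842 + 3.3422i) i.e. 2.1842 + 3.3422i and -2.1842 - 3.3422i


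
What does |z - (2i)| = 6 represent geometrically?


|z - z0| = r is a circle with center z0 and radius r.
Center = (0, 2), radius = 6

Circle with center (0, 2) and radius 6


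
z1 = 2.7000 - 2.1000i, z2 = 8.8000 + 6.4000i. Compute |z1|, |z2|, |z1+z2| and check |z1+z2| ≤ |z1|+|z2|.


|z1| = sqrt(2.7^2 + (-2.1)^2) = sqrt(11.7) = 3.4205
|z2| = sqrt(8.8^2 + 6.4^2) = sqrt(118.4) = 10.8812
z1+z2 = 11.5000 + 4.3000i
|z1+z2| = sqrt(150.74) = 12.2776
|z1|+|z2| = 3.4205 + 10.8812 = 14.3017

|z1+z2| = 12.2776 ≤ |z1|+|z2| = 14.3017 (verified)


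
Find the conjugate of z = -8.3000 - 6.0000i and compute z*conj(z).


z_bar = -8.3000 + 6.0000i
z*z_bar = (-8.3)^2 + (-6)^2 = 68.89 + 36 = 104.89

z_bar = -8.3000 + 6.0000i, z*z_bar = 104.89


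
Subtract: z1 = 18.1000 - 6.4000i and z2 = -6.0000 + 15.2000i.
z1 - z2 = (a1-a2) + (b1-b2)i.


Real: 18.1 + 6 = 24.1
Imag: -6.4 - 15.2 = -21.6

24.1000 - 21.6000i


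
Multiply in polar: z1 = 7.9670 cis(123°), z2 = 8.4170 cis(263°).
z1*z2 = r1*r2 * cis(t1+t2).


r = 7.9670 * 8.4170 = 67.0582
theta = 123° + 263° = 386° = 26° (mod 360)

67.0582 cis(26°)


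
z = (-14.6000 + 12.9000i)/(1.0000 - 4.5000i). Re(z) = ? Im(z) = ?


Multiply by conjugate: (-14.6000 + 12.9000i)(1.0000 + 4.5000i) / (1^2 + (-4.5)^2)
Numerator real = -14.6*1 + 12.9*(-4.5) = -72.65
Numerator imag = 12.9*1 - (-14.6)*(-4.5) = -52.8
Denominator = 21.25
Re(z) = -72.65/21.25 = -3.4188
Im(z) = -52.8/21.25 = -2.4847

Re(z) = -3.4188, Im(z) = -2.4847


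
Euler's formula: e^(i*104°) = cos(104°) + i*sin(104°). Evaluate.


cos(104°) = -0.2419
sin(104°) = 0.9703

e^(i*104°) = -0.2419 + 0.9703i


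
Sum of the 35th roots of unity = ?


The sum of all 35th roots of unity is 0.
Geometric series: (1 - w^35)/(1 - w) = (1-1)/(1-w) = 0 since w^35 = 1, w ≠ 1.
Alternatively: coefficient of z^34 in z^35 - 1 is 0.

0


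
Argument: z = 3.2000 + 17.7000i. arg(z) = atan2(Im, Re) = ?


Re = 3.2, Im = 17.7
arg = atan2(17.7, 3.2) = 79.7521 degrees

arg(z) = 79.7521 degrees


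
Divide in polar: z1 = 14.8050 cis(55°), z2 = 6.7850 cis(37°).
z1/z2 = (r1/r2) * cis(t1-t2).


r = 14.8050 / 6.7850 = 2.1820
theta = 55° - 37° = 18° = 18° (mod 360)

2.1820 cis(18°)


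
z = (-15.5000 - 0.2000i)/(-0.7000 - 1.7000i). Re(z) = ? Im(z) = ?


Multiply by conjugate: (-15.5000 - 0.2000i)(-0.7000 + 1.7000i) / ((-0.7)^2 + (-1.7)^2)
Numerator real = -15.5*(-0.7) - (0.2)*(-1.7) = 11.19
Numerator imag = -0.2*(-0.7) - (-15.5)*(-1.7) = -26.21
Denominator = 3.38
Re(z) = 11.19/3.38 = 3.3107
Im(z) = -26.21/3.38 = -7.7544

Re(z) = 3.3107, Im(z) = -7.7544


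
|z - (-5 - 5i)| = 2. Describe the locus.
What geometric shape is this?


|z - z0| = r is a circle with center z0 and radius r.
Center = (-5, -5), radius = 2

Circle with center (-5, -5) and radius 2


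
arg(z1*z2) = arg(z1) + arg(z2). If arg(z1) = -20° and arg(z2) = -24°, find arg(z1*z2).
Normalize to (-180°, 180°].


arg(z1*z2) = -20° - 24° = -44°
Normalized to (-180°, 180°]: -44°

-44°


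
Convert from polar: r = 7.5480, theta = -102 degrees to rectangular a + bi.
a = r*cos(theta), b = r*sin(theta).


a = 7.5480*cos(-102°) = 7.5480*(-0.20791) = -1.5693
b = 7.5480*sin(-102°) = 7.5480*(-0.97815) = -7.3831

-1.5693 - 7.3831i


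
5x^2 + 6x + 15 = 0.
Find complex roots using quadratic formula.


disc = 6^2 - 4*5*15 = 36 - 300 = -264
sqrt(|disc|) = sqrt(264) = 16.2481
Real part = -6/(2*5) = -0.6000
Imag part = 16.2481/(2*5) = 1.6248

-0.6000 ± 1.6248i


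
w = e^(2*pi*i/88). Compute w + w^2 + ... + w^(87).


With w = e^(2*pi*i/88), all 88 of the 88th roots of unity w^0 = 1, w, ..., w^(87) sum to 0: 1 + w + ... + w^(87) = (1 - w^88)/(1 - w) = 0 since w^88 = 1, w ≠ 1.
Removing the root 1: w + w^2 + ... + w^(87) = 0 - 1 = -1

Sum = -1


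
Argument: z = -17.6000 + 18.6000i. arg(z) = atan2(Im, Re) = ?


Re = -17.6, Im = 18.6
arg = atan2(18.6, -17.6) = 133.4176 degrees

arg(z) = 133.4176 degrees


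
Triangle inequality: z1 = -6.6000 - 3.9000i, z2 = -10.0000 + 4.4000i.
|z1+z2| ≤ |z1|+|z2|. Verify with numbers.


|z1| = sqrt((-6.6)^2 + (-3.9)^2) = sqrt(58.77) = 7.6662
|z2| = sqrt((-10)^2 + 4.4^2) = sqrt(119.36) = 10.9252
z1+z2 = -16.6000 + 0.5000i
|z1+z2| = sqrt(275.81) = 16.6075
|z1|+|z2| = 7.6662 + 10.9252 = 18.5914

|z1+z2| = 16.6075 ≤ |z1|+|z2| = 18.5914 (verified)


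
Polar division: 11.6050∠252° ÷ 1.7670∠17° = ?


r = 11.6050 / 1.7670 = 6.5676
theta = 252° - 17° = 235° = 235° (mod 360)

6.5676 cis(235°)


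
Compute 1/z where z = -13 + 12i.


|z|^2 = 169+144 = 313
1/z = (-13 - 12i)/313

1/z = -0.0415 - 0.0383i


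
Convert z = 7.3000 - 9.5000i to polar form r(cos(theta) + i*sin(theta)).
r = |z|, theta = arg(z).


r = sqrt(53.29+90.25) = sqrt(143.54) = 11.9808
theta = atan2(-9.5, 7.3) = -52.4606 degrees

r = 11.9808, theta = -52.4606 degrees


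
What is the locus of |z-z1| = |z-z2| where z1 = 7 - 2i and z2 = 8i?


Equal distances means the locus is the perpendicular bisector of z1 and z2.
Midpoint = ((7+0)/2, (-2+8)/2) = (3.5000, 3.0000)

Perpendicular bisector through (3.5000, 3.0000)


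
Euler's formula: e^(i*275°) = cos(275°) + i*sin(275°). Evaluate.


cos(275°) = 0.0872
sin(275°) = -0.9962

e^(i*275°) = 0.0872 - 0.9962i


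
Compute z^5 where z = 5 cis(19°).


r^5 = 5^5 = 3125
n*theta = 5*19° = 95° = 95° (mod 360)
a = 3125*cos(95°) = -272.3617
b = 3125*sin(95°) = 3113.1084

3125 cis(95°) = -272.3617 + 3113.1084i


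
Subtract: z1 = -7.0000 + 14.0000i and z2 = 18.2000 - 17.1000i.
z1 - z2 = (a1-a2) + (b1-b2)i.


Real: -7 - 18.2 = -25.2
Imag: 14 + 17.1 = 31.1

-25.2000 + 31.1000i


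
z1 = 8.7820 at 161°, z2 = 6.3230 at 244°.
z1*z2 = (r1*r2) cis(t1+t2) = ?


r = 8.7820 * 6.3230 = 55.5286
theta = 161° + 244° = 405° = 45° (mod 360)

55.5286 cis(45°)


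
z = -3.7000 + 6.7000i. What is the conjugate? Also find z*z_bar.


z_bar = -3.7000 - 6.7000i
z*z_bar = (-3.7)^2 + 6.7^2 = 13.69 + 44.89 = 58.58

z_bar = -3.7000 - 6.7000i, z*z_bar = 58.58


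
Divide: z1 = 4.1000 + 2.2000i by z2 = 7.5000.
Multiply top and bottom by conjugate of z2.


Conjugate of z2 = 7.5000
Numerator: (4.1000 + 2.2000i)(7.5000) = 30.7500 + 16.5000i
Denominator: 7.5^2 + 0^2 = 56.25
Result = (30.7500 + 16.5000i)/56.25

0.5467 + 0.2933i


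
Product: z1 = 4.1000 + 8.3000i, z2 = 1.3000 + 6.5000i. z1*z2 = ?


Real = 4.1*1.3 - 8.3*6.5 = 5.33 - 53.95 = -48.62
Imag = 4.1*6.5 + 1.3*8.3 = 26.65 + 10.79 = 37.44

-48.6200 + 37.4400i


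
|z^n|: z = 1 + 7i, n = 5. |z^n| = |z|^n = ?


|z| = sqrt(1+49) = sqrt(50) = 7.0711
|z^5| = |z|^5 = (sqrt(50))^5 = 50^2 * sqrt(50) = 2500*sqrt(50)

|z^5| = 2500*sqrt(50) ≈ 17677.6695


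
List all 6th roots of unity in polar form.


The 6th roots of unity are cis(360k/6°) for k=0..5
Angle step = 360/6 = 60°
Primitive root: cis(60°)
Primitive root = 0.5000 + 0.8660i

6 roots at angles: 0°, 60°, 120°, 180°, 240°, 300°


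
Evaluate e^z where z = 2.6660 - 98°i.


e^2.6660 = 14.3823
cos(-98°) = -0.13917
sin(-98°) = -0.99027
Real = 14.3823*(-0.13917) = -2.0016
Imag = 14.3823*(-0.99027) = -14.2424

-2.0016 - 14.2424i


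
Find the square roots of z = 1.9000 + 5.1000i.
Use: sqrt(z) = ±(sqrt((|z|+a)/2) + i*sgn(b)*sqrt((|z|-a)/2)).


|z| = sqrt(3.61+26.01) = 5.4424
sqrt((|z|+a)/2) = sqrt((5.4424+1.9)/2) = sqrt(3.6712) = 1.9160
sqrt((|z|-a)/2) = sqrt((5.4424-1.9)/2) = sqrt(1.7712) = 1.3309

±(1.9160 + 1.3309i) i.e. 1.9160 + 1.3309i and -1.9160 - 1.3309i


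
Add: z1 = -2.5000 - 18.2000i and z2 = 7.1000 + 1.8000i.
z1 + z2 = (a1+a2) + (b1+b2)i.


Real: -2.5 + 7.1 = 4.6
Imag: -18.2 + 1.8 = -16.4

4.6000 - 16.4000i


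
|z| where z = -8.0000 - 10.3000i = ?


|z| = sqrt((-8)^2 + (-10.3)^2) = sqrt(64 + 106.09) = sqrt(170.09) = 13.0419

|z| = 13.0419


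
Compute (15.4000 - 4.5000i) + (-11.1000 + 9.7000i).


Real: 15.4 - 11.1 = 4.3
Imag: -4.5 + 9.7 = 5.2

4.3000 + 5.2000i


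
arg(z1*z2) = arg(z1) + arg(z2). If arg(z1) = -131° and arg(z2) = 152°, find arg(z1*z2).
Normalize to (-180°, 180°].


arg(z1*z2) = -131° + 152° = 21°
Normalized to (-180°, 180°]: 21°

21°


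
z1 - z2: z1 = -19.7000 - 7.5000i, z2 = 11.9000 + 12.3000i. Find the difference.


Real: -19.7 - 11.9 = -31.6
Imag: -7.5 - 12.3 = -19.8

-31.6000 - 19.8000i


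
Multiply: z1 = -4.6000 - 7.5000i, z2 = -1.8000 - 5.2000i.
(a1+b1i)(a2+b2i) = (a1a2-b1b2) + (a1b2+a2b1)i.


Real = -4.6*(-1.8) - (-7.5)*(-5.2) = 8.28 - 39 = -30.72
Imag = -4.6*(-5.2) - (1.8)*(-7.5) = 23.92 + 13.5 = 37.42

-30.7200 + 37.4200i


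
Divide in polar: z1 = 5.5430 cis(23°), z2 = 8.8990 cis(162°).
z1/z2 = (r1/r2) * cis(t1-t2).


r = 5.5430 / 8.8990 = 0.6229
theta = 23° - 162° = -139° = 221° (mod 360)

0.6229 cis(221°)


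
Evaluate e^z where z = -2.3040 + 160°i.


e^-2.3040 = 0.09986
cos(160°) = -0.9397
sin(160°) = 0.342
Real = 0.09986*(-0.9397) = -0.0938
Imag = 0.09986*0.342 = 0.0342

-0.0938 + 0.0342i


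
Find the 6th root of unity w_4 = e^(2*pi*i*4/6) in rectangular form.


Angle = 360*4/6 = 240°
a = cos(240°) = -0.5000
b = sin(240°) = -0.8660

-0.5000 - 0.8660i


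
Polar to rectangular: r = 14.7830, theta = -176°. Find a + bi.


a = 14.7830*cos(-176°) = 14.7830*(-0.997564) = -14.7470
b = 14.7830*sin(-176°) = 14.7830*(-0.069756) = -1.0312

-14.7470 - 1.0312i


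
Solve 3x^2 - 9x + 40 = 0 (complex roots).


disc = (-9)^2 - 4*3*40 = 81 - 480 = -399
sqrt(|disc|) = sqrt(399) = 19.9750
Real part = 9/(2*3) = 1.5000
Imag part = 19.9750/(2*3) = 3.3292

1.5000 ± 3.3292i


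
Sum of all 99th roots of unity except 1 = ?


With w = e^(2*pi*i/99), all 99 of the 99th roots of unity w^0 = 1, w, ..., w^(98) sum to 0: 1 + w + ... + w^(98) = (1 - w^99)/(1 - w) = 0 since w^99 = 1, w ≠ 1.
Removing the root 1: w + w^2 + ... + w^(98) = 0 - 1 = -1

Sum = -1


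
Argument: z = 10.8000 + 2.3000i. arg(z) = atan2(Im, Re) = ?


Re = 10.8, Im = 2.3
arg = atan2(2.3, 10.8) = 12.0223 degrees

arg(z) = 12.0223 degrees


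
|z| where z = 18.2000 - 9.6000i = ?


|z| = sqrt(18.2^2 + (-9.6)^2) = sqrt(331.24 + 92.16) = sqrt(423.4) = 20.5767

|z| = 20.5767


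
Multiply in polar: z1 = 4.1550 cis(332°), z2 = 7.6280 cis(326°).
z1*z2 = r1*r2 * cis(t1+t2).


r = 4.1550 * 7.6280 = 31.6943
theta = 332° + 326° = 658° = 298° (mod 360)

31.6943 cis(298°)


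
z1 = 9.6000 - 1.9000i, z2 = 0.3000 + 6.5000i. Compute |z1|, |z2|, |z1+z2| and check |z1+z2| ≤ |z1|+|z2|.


|z1| = sqrt(9.6^2 + (-1.9)^2) = sqrt(95.77) = 9.7862
|z2| = sqrt(0.3^2 + 6.5^2) = sqrt(42.34) = 6.5069
z1+z2 = 9.9000 + 4.6000i
|z1+z2| = sqrt(119.17) = 10.9165
|z1|+|z2| = 9.7862 + 6.5069 = 16.2931

|z1+z2| = 10.9165 ≤ |z1|+|z2| = 16.2931 (verified)


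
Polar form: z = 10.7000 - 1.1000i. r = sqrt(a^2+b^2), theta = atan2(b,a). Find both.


r = sqrt(114.49+1.21) = sqrt(115.7) = 10.7564
theta = atan2(-1.1, 10.7) = -5.8696 degrees

r = 10.7564, theta = -5.8696 degrees


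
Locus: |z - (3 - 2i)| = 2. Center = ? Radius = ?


|z - z0| = r is a circle with center z0 and radius r.
Center = (3, -2), radius = 2

Circle with center (3, -2) and radius 2


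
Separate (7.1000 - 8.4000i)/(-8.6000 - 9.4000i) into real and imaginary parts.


Multiply by conjugate: (7.1000 - 8.4000i)(-8.6000 + 9.4000i) / ((-8.6)^2 + (-9.4)^2)
Numerator real = 7.1*(-8.6) - (8.4)*(-9.4) = 17.9
Numerator imag = -8.4*(-8.6) - 7.1*(-9.4) = 138.98
Denominator = 162.32
Re(z) = 17.9/162.32 = 0.1103
Im(z) = 138.98/162.32 = 0.8562

Re(z) = 0.1103, Im(z) = 0.8562


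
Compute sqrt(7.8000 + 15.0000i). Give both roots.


|z| = sqrt(60.84+225) = 16.9068
sqrt((|z|+a)/2) = sqrt((16.9068+7.8)/2) = sqrt(12.3534) = 3.5147
sqrt((|z|-a)/2) = sqrt((16.9068-7.8)/2) = sqrt(4.5534) = 2.1339

±(3.5147 + 2.1339i) i.e. 3.5147 + 2.1339i and -3.5147 - 2.1339i


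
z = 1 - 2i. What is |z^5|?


|z| = sqrt(1+4) = sqrt(5) = 2.2361
|z^5| = |z|^5 = (sqrt(5))^5 = 5^2 * sqrt(5) = 25*sqrt(5)

|z^5| = 25*sqrt(5) ≈ 55.9017


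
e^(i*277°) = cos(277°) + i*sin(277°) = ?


cos(277°) = 0.1219
sin(277°) = -0.9925

e^(i*277°) = 0.1219 - 0.9925i


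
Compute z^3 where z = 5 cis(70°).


r^3 = 5^3 = 125
n*theta = 3*70° = 210° = 210° (mod 360)
a = 125*cos(210°) = -108.2532
b = 125*sin(210°) = -62.5000

125 cis(210°) = -108.2532 - 62.5000i


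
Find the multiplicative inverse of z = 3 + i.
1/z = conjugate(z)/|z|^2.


|z|^2 = 9+1 = 10
1/z = (3 - 1i)/10

1/z = 0.3000 - 0.1000i


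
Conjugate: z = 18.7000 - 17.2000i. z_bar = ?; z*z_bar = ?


z_bar = 18.7000 + 17.2000i
z*z_bar = 18.7^2 + (-17.2)^2 = 349.69 + 295.84 = 645.53

z_bar = 18.7000 + 17.2000i, z*z_bar = 645.53


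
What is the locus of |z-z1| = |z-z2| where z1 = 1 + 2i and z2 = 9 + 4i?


Equal distances means the locus is the perpendicular bisector of z1 and z2.
Midpoint = ((1+9)/2, (2+4)/2) = (5.0000, 3.0000)

Perpendicular bisector through (5.0000, 3.0000)


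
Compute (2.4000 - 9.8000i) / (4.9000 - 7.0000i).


Conjugate of z2 = 4.9000 + 7.0000i
Numerator: (2.4000 - 9.8000i)(4.9000 + 7.0000i) = 80.3600 - 31.2200i
Denominator: 4.9^2 + (-7)^2 = 73.01
Result = (80.3600 - 31.2200i)/73.01

1.1007 - 0.4276i


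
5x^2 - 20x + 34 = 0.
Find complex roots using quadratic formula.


disc = (-20)^2 - 4*5*34 = 400 - 680 = -280
sqrt(|disc|) = sqrt(280) = 16.7332
Real part = 20/(2*5) = 2.0000
Imag part = 16.7332/(2*5) = 1.6733

2.0000 ± 1.6733i


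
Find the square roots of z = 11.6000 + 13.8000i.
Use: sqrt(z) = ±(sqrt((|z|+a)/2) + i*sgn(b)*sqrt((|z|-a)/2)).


|z| = sqrt(134.56+190.44) = 18.0278
sqrt((|z|+a)/2) = sqrt((18.0278+11.6)/2) = sqrt(14.8139) = 3.8489
sqrt((|z|-a)/2) = sqrt((18.0278-11.6)/2) = sqrt(3.2139) = 1.7927

±(3.8489 + 1.7927i) i.e. 3.8489 + 1.7927i and -3.8489 - 1.7927i


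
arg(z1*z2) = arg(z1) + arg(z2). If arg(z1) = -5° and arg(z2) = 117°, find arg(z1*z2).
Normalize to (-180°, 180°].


arg(z1*z2) = -5° + 117° = 112°
Normalized to (-180°, 180°]: 112°

112°


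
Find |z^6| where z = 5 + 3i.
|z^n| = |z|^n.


|z| = sqrt(25+9) = sqrt(34) = 5.8310
|z^6| = |z|^6 = (sqrt(34))^6 = 34^3 = 39304

|z^6| = 39304


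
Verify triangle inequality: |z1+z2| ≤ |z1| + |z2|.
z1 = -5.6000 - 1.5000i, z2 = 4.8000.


|z1| = sqrt((-5.6)^2 + (-1.5)^2) = sqrt(33.61) = 5.7974
|z2| = sqrt(4.8^2 + 0^2) = sqrt(23.04) = 4.8000
z1+z2 = -0.8000 - 1.5000i
|z1+z2| = sqrt(2.89) = 1.7000
|z1|+|z2| = 5.7974 + 4.8000 = 10.5974

|z1+z2| = 1.7000 ≤ |z1|+|z2| = 10.5974 (verified)


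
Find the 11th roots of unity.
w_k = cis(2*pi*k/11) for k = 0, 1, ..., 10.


The 11th roots of unity are cis(360k/11°) for k=0..10
Angle step = 360/11 = 32.7273°
Primitive root: cis(32.7273°)
Primitive root = 0.8413 + 0.5406i

11 roots at angles: 0°, 32.7273°, 65.4545°, 98.1818°, 130.9091°, 163.6364°, 196.3636°, 229.0909°, 261.8182°, 294.5455°, 327.2727°


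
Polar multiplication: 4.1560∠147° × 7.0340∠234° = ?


r = 4.1560 * 7.0340 = 29.2333
theta = 147° + 234° = 381° = 21° (mod 360)

29.2333 cis(21°)


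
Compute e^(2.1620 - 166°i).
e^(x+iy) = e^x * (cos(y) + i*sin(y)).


e^2.1620 = 8.6885
cos(-166°) = -0.970296
sin(-166°) = -0.24192
Real = 8.6885*(-0.970296) = -8.4304
Imag = 8.6885*(-0.24192) = -2.1019

-8.4304 - 2.1019i


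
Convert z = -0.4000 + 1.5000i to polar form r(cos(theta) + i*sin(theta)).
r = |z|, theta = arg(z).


r = sqrt(0.16+2.25) = sqrt(2.41) = 1.5524
theta = atan2(1.5, -0.4) = 104.9314 degrees

r = 1.5524, theta = 104.9314 degrees


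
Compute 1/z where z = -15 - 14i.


|z|^2 = 225+196 = 421
1/z = (-15 + 14i)/421

1/z = -0.0356 + 0.0333i


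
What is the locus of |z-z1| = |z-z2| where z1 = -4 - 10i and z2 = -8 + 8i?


Equal distances means the locus is the perpendicular bisector of z1 and z2.
Midpoint = ((-4+(-8))/2, (-10+8)/2) = (-6.0000, -1.0000)

Perpendicular bisector through (-6.0000, -1.0000)


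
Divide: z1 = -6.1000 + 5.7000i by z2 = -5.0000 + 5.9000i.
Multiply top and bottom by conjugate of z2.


Conjugate of z2 = -5.0000 - 5.9000i
Numerator: (-6.1000 + 5.7000i)(-5.0000 - 5.9000i) = 64.1300 + 7.4900i
Denominator: (-5)^2 + 5.9^2 = 59.81
Result = (64.1300 + 7.4900i)/59.81

1.0722 + 0.1252i


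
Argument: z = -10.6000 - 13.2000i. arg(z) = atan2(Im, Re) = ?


Re = -10.6, Im = -13.2
arg = atan2(-13.2, -10.6) = -128.7655 degrees

arg(z) = -128.7655 degrees


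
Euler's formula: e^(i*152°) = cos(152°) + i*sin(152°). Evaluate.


cos(152°) = -0.8829
sin(152°) = 0.4695

e^(i*152°) = -0.8829 + 0.4695i


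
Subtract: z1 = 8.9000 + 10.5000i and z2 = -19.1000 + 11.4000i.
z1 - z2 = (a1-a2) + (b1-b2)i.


Real: 8.9 + 19.1 = 28
Imag: 10.5 - 11.4 = -0.9

28.0000 - 0.9000i


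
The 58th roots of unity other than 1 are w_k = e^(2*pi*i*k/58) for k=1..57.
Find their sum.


With w = e^(2*pi*i/58), all 58 of the 58th roots of unity w^0 = 1, w, ..., w^(57) sum to 0: 1 + w + ... + w^(57) = (1 - w^58)/(1 - w) = 0 since w^58 = 1, w ≠ 1.
Removing the root 1: w + w^2 + ... + w^(57) = 0 - 1 = -1

Sum = -1


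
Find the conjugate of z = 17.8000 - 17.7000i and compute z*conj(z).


z_bar = 17.8000 + 17.7000i
z*z_bar = 17.8^2 + (-17.7)^2 = 316.84 + 313.29 = 630.13

z_bar = 17.8000 + 17.7000i, z*z_bar = 630.13


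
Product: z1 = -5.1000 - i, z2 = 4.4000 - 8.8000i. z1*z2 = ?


Real = -5.1*4.4 - (-1)*(-8.8) = -22.44 - 8.8 = -31.24
Imag = -5.1*(-8.8) + 4.4*(-1) = 44.88 - (4.4) = 40.48

-31.2400 + 40.4800i


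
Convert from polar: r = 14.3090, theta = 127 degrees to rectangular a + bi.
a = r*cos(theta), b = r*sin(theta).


a = 14.3090*cos(127°) = 14.3090*(-0.60182) = -8.6114
b = 14.3090*sin(127°) = 14.3090*0.79864 = 11.4277

-8.6114 + 11.4277i


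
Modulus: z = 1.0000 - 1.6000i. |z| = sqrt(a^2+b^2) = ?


|z| = sqrt(1^2 + (-1.6)^2) = sqrt(1 + 2.56) = sqrt(3.56) = 1.8868

|z| = 1.8868


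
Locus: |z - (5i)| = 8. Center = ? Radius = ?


|z - z0| = r is a circle with center z0 and radius r.
Center = (0, 5), radius = 8

Circle with center (0, 5) and radius 8


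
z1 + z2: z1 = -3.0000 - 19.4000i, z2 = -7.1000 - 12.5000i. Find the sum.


Real: -3 - 7.1 = -10.1
Imag: -19.4 - 12.5 = -31.9

-10.1000 - 31.9000i


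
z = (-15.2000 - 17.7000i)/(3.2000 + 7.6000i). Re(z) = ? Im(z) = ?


Multiply by conjugate: (-15.2000 - 17.7000i)(3.2000 - 7.6000i) / (3.2^2 + 7.6^2)
Numerator real = -15.2*3.2 - (17.7)*7.6 = -183.16
Numerator imag = -17.7*3.2 - (-15.2)*7.6 = 58.88
Denominator = 68
Re(z) = -183.16/68 = -2.6935
Im(z) = 58.88/68 = 0.8659

Re(z) = -2.6935, Im(z) = 0.8659


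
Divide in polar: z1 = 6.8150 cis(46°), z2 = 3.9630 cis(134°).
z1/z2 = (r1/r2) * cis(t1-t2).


r = 6.8150 / 3.9630 = 1.7197
theta = 46° - 134° = -88° = 272° (mod 360)

1.7197 cis(272°)


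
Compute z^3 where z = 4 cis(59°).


r^3 = 4^3 = 64
n*theta = 3*59° = 177° = 177° (mod 360)
a = 64*cos(177°) = -63.9123
b = 64*sin(177°) = 3.3495

64 cis(177°) = -63.9123 + 3.3495i


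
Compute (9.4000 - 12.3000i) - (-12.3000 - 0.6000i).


Real: 9.4 + 12.3 = 21.7
Imag: -12.3 + 0.6 = -11.7

21.7000 - 11.7000i


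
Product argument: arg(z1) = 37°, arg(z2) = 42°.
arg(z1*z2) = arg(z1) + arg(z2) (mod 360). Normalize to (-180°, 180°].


arg(z1*z2) = 37° + 42° = 79°
Normalized to (-180°, 180°]: 79°

79°


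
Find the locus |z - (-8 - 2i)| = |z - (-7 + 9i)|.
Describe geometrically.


Equal distances means the locus is the perpendicular bisector of z1 and z2.
Midpoint = ((-8+(-7))/2, (-2+9)/2) = (-7.5000, 3.5000)

Perpendicular bisector through (-7.5000, 3.5000)


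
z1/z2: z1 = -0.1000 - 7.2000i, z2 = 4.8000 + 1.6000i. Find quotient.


Conjugate of z2 = 4.8000 - 1.6000i
Numerator: (-0.1000 - 7.2000i)(4.8000 - 1.6000i) = -12.0000 - 34.4000i
Denominator: 4.8^2 + 1.6^2 = 25.6
Result = (-12.0000 - 34.4000i)/25.6

-0.4688 - 1.3438i


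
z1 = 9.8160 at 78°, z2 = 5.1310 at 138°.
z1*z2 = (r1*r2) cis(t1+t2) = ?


r = 9.8160 * 5.1310 = 50.3659
theta = 78° + 138° = 216° = 216° (mod 360)

50.3659 cis(216°)


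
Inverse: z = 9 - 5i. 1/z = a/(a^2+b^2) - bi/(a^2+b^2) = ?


|z|^2 = 81+25 = 106
1/z = (9 + 5i)/106

1/z = 0.0849 + 0.0472i


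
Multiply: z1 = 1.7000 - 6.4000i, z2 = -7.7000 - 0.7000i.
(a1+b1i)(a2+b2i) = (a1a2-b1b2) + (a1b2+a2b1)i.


Real = 1.7*(-7.7) - (-6.4)*(-0.7) = -13.09 - 4.48 = -17.57
Imag = 1.7*(-0.7) - (7.7)*(-6.4) = -1.19 + 49.28 = 48.09

-17.5700 + 48.0900i


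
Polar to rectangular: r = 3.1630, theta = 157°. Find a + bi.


a = 3.1630*cos(157°) = 3.1630*(-0.920505) = -2.9116
b = 3.1630*sin(157°) = 3.1630*0.39073 = 1.2359

-2.9116 + 1.2359i


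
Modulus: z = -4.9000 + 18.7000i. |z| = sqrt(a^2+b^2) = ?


|z| = sqrt((-4.9)^2 + 18.7^2) = sqrt(24.01 + 349.69) = sqrt(373.7) = 19.3313

|z| = 19.3313


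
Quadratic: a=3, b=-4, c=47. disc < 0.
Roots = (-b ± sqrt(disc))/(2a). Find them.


disc = (-4)^2 - 4*3*47 = 16 - 564 = -548
sqrt(|disc|) = sqrt(548) = 23.4094
Real part = 4/(2*3) = 0.6667
Imag part = 23.4094/(2*3) = 3.9016

0.6667 ± 3.9016i


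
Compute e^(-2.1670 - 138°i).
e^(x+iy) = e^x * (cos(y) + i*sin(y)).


e^-2.1670 = 0.1145
cos(-138°) = -0.7431
sin(-138°) = -0.6691
Real = 0.1145*(-0.7431) = -0.0851
Imag = 0.1145*(-0.6691) = -0.0766

-0.0851 - 0.0766i


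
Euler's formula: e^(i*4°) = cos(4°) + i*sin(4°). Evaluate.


cos(4°) = 0.9976
sin(4°) = 0.0698

e^(i*4°) = 0.9976 + 0.0698i


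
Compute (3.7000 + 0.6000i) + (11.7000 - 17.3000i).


Real: 3.7 + 11.7 = 15.4
Imag: 0.6 - 17.3 = -16.7

15.4000 - 16.7000i


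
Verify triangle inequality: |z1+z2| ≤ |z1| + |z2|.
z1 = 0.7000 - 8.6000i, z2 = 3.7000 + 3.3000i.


|z1| = sqrt(0.7^2 + (-8.6)^2) = sqrt(74.45) = 8.6284
|z2| = sqrt(3.7^2 + 3.3^2) = sqrt(24.58) = 4.9578
z1+z2 = 4.4000 - 5.3000i
|z1+z2| = sqrt(47.45) = 6.8884
|z1|+|z2| = 8.6284 + 4.9578 = 13.5862

|z1+z2| = 6.8884 ≤ |z1|+|z2| = 13.5862 (verified)


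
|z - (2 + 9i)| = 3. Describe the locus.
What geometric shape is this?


|z - z0| = r is a circle with center z0 and radius r.
Center = (2, 9), radius = 3

Circle with center (2, 9) and radius 3


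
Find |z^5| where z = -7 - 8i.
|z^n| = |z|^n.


|z| = sqrt(49+64) = sqrt(113) = 10.6301
|z^5| = |z|^5 = (sqrt(113))^5 = 113^2 * sqrt(113) = 12769*sqrt(113)

|z^5| = 12769*sqrt(113) ≈ 135736.3319


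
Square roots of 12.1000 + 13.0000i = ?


|z| = sqrt(146.41+169) = 17.7598
sqrt((|z|+a)/2) = sqrt((17.7598+12.1)/2) = sqrt(14.9299) = 3.8639
sqrt((|z|-a)/2) = sqrt((17.7598-12.1)/2) = sqrt(2.8299) = 1.6822

±(3.8639 + 1.6822i) i.e. 3.8639 + 1.6822i and -3.8639 - 1.6822i


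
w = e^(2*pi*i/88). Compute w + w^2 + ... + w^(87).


With w = e^(2*pi*i/88), all 88 of the 88th roots of unity w^0 = 1, w, ..., w^(87) sum to 0: 1 + w + ... + w^(87) = (1 - w^88)/(1 - w) = 0 since w^88 = 1, w ≠ 1.
Removing the root 1: w + w^2 + ... + w^(87) = 0 - 1 = -1

Sum = -1


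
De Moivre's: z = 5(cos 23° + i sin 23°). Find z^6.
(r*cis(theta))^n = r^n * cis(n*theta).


r^6 = 5^6 = 15625
n*theta = 6*23° = 138° = 138° (mod 360)
a = 15625*cos(138°) = -11611.6379
b = 15625*sin(138°) = 10455.1657

15625 cis(138°) = -11611.6379 + 10455.1657i


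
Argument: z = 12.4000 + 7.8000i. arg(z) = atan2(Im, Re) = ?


Re = 12.4, Im = 7.8
arg = atan2(7.8, 12.4) = 32.1712 degrees

arg(z) = 32.1712 degrees


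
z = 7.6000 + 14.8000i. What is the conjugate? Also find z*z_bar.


z_bar = 7.6000 - 14.8000i
z*z_bar = 7.6^2 + 14.8^2 = 57.76 + 219.04 = 276.8

z_bar = 7.6000 - 14.8000i, z*z_bar = 276.8


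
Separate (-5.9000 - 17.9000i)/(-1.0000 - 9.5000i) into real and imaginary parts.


Multiply by conjugate: (-5.9000 - 17.9000i)(-1.0000 + 9.5000i) / ((-1)^2 + (-9.5)^2)
Numerator real = -5.9*(-1) - (17.9)*(-9.5) = 175.95
Numerator imag = -17.9*(-1) - (-5.9)*(-9.5) = -38.15
Denominator = 91.25
Re(z) = 175.95/91.25 = 1.9282
Im(z) = -38.15/91.25 = -0.4181

Re(z) = 1.9282, Im(z) = -0.4181


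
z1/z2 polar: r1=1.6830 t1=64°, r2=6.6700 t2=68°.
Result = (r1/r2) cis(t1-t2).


r = 1.6830 / 6.6700 = 0.2523
theta = 64° - 68° = -4° = 356° (mod 360)

0.2523 cis(356°)


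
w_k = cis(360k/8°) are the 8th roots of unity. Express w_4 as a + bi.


Angle = 360*4/8 = 180°
a = cos(180°) = -1.0000
b = sin(180°) = 0

-1.0000 + 0i


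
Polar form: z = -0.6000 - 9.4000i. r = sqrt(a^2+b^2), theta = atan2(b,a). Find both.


r = sqrt(0.36+88.36) = sqrt(88.72) = 9.4191
theta = atan2(-9.4, -0.6) = -93.6522 degrees

r = 9.4191, theta = -93.6522 degrees


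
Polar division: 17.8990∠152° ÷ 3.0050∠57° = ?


r = 17.8990 / 3.0050 = 5.9564
theta = 152° - 57° = 95° = 95° (mod 360)

5.9564 cis(95°)


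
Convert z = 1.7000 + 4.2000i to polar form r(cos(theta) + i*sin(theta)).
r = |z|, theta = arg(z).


r = sqrt(2.89+17.64) = sqrt(20.53) = 4.5310
theta = atan2(4.2, 1.7) = 67.9638 degrees

r = 4.5310, theta = 67.9638 degrees


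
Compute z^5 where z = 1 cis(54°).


r^5 = 1^5 = 1
n*theta = 5*54° = 270° = 270° (mod 360)
a = 1*cos(270°) = 0
b = 1*sin(270°) = -1.0000

1 cis(270°) = 0 - 1.0000i


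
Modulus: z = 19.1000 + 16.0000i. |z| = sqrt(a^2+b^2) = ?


|z| = sqrt(19.1^2 + 16^2) = sqrt(364.81 + 256) = sqrt(620.81) = 24.9161

|z| = 24.9161


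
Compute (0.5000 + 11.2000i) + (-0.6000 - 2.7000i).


Real: 0.5 - 0.6 = -0.1
Imag: 11.2 - 2.7 = 8.5

-0.1000 + 8.5000i


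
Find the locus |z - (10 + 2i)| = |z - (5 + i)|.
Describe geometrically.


Equal distances means the locus is the perpendicular bisector of z1 and z2.
Midpoint = ((10+5)/2, (2+1)/2) = (7.5000, 1.5000)

Perpendicular bisector through (7.5000, 1.5000)


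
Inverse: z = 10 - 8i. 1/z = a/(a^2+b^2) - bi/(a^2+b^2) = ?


|z|^2 = 100+64 = 164
1/z = (10 + 8i)/164

1/z = 0.0610 + 0.0488i


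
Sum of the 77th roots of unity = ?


The sum of all 77th roots of unity is 0.
Geometric series: (1 - w^77)/(1 - w) = (1-1)/(1-w) = 0 since w^77 = 1, w ≠ 1.
Alternatively: coefficient of z^76 in z^77 - 1 is 0.

0


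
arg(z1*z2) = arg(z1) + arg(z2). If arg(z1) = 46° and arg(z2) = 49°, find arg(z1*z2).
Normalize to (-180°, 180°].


arg(z1*z2) = 46° + 49° = 95°
Normalized to (-180°, 180°]: 95°

95°


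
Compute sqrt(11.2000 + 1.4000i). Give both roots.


|z| = sqrt(125.44+1.96) = 11.2872
sqrt((|z|+a)/2) = sqrt((11.2872+11.2)/2) = sqrt(11.2436) = 3.3531
sqrt((|z|-a)/2) = sqrt((11.2872-11.2)/2) = sqrt(0.0436) = 0.2088

±(3.3531 + 0.2088i) i.e. 3.3531 + 0.2088i and -3.3531 - 0.2088i


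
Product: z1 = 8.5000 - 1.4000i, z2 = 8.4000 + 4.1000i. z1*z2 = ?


Real = 8.5*8.4 - (-1.4)*4.1 = 71.4 - (-5.74) = 77.14
Imag = 8.5*4.1 + 8.4*(-1.4) = 34.85 - (11.76) = 23.09

77.1400 + 23.0900i


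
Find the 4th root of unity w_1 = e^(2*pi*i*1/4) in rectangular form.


Angle = 360*1/4 = 90°
a = cos(90°) = 0
b = sin(90°) = 1.0000

0 + 1.0000i


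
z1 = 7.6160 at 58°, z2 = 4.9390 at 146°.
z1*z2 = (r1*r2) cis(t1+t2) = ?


r = 7.6160 * 4.9390 = 37.6154
theta = 58° + 146° = 204° = 204° (mod 360)

37.6154 cis(204°)


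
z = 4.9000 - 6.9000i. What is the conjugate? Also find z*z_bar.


z_bar = 4.9000 + 6.9000i
z*z_bar = 4.9^2 + (-6.9)^2 = 24.01 + 47.61 = 71.62

z_bar = 4.9000 + 6.9000i, z*z_bar = 71.62


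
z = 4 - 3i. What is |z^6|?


|z| = sqrt(16+9) = sqrt(25) = 5
|z^6| = |z|^6 = 5^6 = 15625

|z^6| = 15625


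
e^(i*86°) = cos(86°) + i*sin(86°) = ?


cos(86°) = 0.0698
sin(86°) = 0.9976

e^(i*86°) = 0.0698 + 0.9976i


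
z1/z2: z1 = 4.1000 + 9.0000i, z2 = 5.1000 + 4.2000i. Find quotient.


Conjugate of z2 = 5.1000 - 4.2000i
Numerator: (4.1000 + 9.0000i)(5.1000 - 4.2000i) = 58.7100 + 28.6800i
Denominator: 5.1^2 + 4.2^2 = 43.65
Result = (58.7100 + 28.6800i)/43.65

1.3450 + 0.6570i


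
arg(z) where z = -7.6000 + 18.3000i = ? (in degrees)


Re = -7.6, Im = 18.3
arg = atan2(18.3, -7.6) = 112.5531 degrees

arg(z) = 112.5531 degrees


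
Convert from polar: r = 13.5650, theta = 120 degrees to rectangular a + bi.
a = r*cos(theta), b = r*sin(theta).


a = 13.5650*cos(120°) = 13.5650*(-0.5) = -6.7825
b = 13.5650*sin(120°) = 13.5650*0.866025 = 11.7476

-6.7825 + 11.7476i


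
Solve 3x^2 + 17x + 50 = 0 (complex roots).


disc = 17^2 - 4*3*50 = 289 - 600 = -311
sqrt(|disc|) = sqrt(311) = 17.6352
Real part = -17/(2*3) = -2.8333
Imag part = 17.6352/(2*3) = 2.9392

-2.8333 ± 2.9392i
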